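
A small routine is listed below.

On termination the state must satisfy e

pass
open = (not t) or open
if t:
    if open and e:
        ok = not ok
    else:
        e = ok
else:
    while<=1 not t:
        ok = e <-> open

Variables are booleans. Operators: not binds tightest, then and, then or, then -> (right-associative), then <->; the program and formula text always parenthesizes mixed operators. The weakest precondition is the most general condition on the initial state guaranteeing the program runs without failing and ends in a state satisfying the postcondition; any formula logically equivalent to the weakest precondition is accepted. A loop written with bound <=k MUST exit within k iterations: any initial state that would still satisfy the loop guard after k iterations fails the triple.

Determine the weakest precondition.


Working backward. After the program, e must hold.
Then branch requires ((open and e) -> e) and ((not (open and e)) -> ok); else branch requires ((not t) -> (t and e)) and (t -> e).
Before the if: (t -> (((open and e) -> e) and ((not (open and e)) -> ok))) and ((not t) -> (((not t) -> (t and e)) and (t -> e)))
Before open := (not t) or open: (t -> (((((not t) or open) and e) -> e) and ((not (((not t) or open) and e)) -> ok))) and ((not t) -> (((not t) -> (t and e)) and (t -> e)))
Before skip: (t -> (((((not t) or open) and e) -> e) and ((not (((not t) or open) and e)) -> ok))) and ((not t) -> (((not t) -> (t and e)) and (t -> e)))
Answer: WP = (t -> (((((not t) or open) and e) -> e) and ((not (((not t) or open) and e)) -> ok))) and ((not t) -> (((not t) -> (t and e)) and (t -> e)))


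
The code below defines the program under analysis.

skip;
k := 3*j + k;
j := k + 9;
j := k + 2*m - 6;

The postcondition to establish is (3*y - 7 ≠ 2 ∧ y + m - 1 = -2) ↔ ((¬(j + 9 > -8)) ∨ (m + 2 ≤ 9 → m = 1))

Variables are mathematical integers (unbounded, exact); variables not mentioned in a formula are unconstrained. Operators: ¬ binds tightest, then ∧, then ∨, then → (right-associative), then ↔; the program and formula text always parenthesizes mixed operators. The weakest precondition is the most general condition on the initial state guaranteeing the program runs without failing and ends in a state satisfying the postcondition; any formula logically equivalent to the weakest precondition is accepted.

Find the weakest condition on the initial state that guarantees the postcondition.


Working backward. After the program, the postcondition (3*y - 7 ≠ 2 ∧ y + m - 1 = -2) ↔ ((¬(j + 9 > -8)) ∨ (m + 2 ≤ 9 → m = 1)) must hold; in canonical form it is (3*y ≠ 9 ∧ m + y = -1) ↔ ((¬(j > -17)) ∨ (m ≤ 7 → m = 1)).
Before j := k + 2*m - 6: (3*y ≠ 9 ∧ m + y = -1) ↔ ((¬(k + 2*m > -11)) ∨ (m ≤ 7 → m = 1))
Before j := k + 9: (3*y ≠ 9 ∧ m + y = -1) ↔ ((¬(k + 2*m > -11)) ∨ (m ≤ 7 → m = 1))
Before k := 3*j + k: (3*y ≠ 9 ∧ m + y = -1) ↔ ((¬(3*j + k + 2*m > -11)) ∨ (m ≤ 7 → m = 1))
Before skip: (3*y ≠ 9 ∧ m + y = -1) ↔ ((¬(3*j + k + 2*m > -11)) ∨ (m ≤ 7 → m = 1))
Answer: WP = (3*y ≠ 9 ∧ m + y = -1) ↔ ((¬(3*j + k + 2*m > -11)) ∨ (m ≤ 7 → m = 1))


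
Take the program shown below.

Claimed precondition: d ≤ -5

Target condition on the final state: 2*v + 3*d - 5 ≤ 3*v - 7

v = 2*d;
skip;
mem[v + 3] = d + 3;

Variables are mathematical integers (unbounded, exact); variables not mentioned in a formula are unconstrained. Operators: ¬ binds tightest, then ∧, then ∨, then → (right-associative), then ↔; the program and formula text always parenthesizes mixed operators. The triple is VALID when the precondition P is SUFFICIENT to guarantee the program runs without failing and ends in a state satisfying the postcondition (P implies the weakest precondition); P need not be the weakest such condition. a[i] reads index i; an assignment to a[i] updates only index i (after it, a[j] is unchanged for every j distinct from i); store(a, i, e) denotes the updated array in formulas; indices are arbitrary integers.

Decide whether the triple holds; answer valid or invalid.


Working backward. After the program, the postcondition 2*v + 3*d - 5 ≤ 3*v - 7 must hold; in canonical form it is 3*d ≤ v - 2.
Before mem[v + 3] := d + 3: 3*d ≤ v - 2
Before skip: 3*d ≤ v - 2
Before v := 2*d: d ≤ -2
The weakest precondition is d ≤ -2.
Check whether d ≤ -5 implies it.
Every state satisfying the precondition satisfies the weakest precondition: the implication holds.
Answer: valid


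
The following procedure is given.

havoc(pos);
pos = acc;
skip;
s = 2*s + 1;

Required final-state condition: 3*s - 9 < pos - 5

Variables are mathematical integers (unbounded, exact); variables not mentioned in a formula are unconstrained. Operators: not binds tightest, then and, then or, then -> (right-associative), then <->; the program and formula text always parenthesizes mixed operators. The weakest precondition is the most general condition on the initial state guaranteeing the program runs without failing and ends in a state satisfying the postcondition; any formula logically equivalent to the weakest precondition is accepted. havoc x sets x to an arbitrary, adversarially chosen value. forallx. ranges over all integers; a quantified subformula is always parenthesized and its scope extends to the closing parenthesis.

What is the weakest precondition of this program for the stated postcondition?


Working backward. After the program, the postcondition 3*s - 9 < pos - 5 must hold; in canonical form it is 3*s < pos + 4.
Before s := 2*s + 1: 6*s < pos + 1
Before skip: 6*s < pos + 1
Before pos := acc: 6*s < acc + 1
Before havoc pos: 6*s < acc + 1
Answer: WP = 6*s < acc + 1


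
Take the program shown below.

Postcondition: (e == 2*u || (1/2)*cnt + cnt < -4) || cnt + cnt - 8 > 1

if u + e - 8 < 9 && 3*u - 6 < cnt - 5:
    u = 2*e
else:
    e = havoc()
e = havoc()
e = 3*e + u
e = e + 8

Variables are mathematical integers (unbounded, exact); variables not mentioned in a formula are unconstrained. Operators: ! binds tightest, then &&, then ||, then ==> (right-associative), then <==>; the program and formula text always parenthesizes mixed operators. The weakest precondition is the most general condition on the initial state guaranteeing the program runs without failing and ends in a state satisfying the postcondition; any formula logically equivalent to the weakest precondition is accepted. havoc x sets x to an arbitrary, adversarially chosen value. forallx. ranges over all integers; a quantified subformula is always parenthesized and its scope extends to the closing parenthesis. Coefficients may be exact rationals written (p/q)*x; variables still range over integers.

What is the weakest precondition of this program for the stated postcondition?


Working backward. After the program, the postcondition (e == 2*u || (1/2)*cnt + cnt < -4) || cnt + cnt - 8 > 1 must hold; in canonical form it is e == 2*u || (3/2)*cnt < -4 || 2*cnt > 9.
Before e := e + 8: e == 2*u - 8 || (3/2)*cnt < -4 || 2*cnt > 9
Before e := 3*e + u: 3*e == u - 8 || (3/2)*cnt < -4 || 2*cnt > 9
Before havoc e: forall e_1. (3*e_1 == u - 8 || (3/2)*cnt < -4 || 2*cnt > 9)
Then branch requires forall e_1. (3*e_1 == 2*e - 8 || (3/2)*cnt < -4 || 2*cnt > 9); else branch requires forall e_1. (3*e_1 == u - 8 || (3/2)*cnt < -4 || 2*cnt > 9).
Before the if: ((e + u < 17 && 3*u < cnt + 1) ==> (forall e_1. (3*e_1 == 2*e - 8 || (3/2)*cnt < -4 || 2*cnt > 9))) && ((!(e + u < 17 && 3*u < cnt + 1)) ==> (forall e_1. (3*e_1 == u - 8 || (3/2)*cnt < -4 || 2*cnt > 9)))
Answer: WP = ((e + u < 17 && 3*u < cnt + 1) ==> (forall e_1. (3*e_1 == 2*e - 8 || (3/2)*cnt < -4 || 2*cnt > 9))) && ((!(e + u < 17 && 3*u < cnt + 1)) ==> (forall e_1. (3*e_1 == u - 8 || (3/2)*cnt < -4 || 2*cnt > 9)))


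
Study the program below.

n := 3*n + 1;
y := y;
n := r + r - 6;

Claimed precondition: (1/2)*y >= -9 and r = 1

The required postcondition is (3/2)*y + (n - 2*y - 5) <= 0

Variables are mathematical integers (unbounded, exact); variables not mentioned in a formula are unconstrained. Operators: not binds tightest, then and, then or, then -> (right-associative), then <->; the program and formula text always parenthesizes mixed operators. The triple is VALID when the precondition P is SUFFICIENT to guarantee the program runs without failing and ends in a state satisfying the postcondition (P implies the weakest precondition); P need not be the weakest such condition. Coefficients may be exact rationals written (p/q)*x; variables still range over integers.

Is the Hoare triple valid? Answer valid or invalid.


Working backward. After the program, the postcondition (3/2)*y + (n - 2*y - 5) <= 0 must hold; in canonical form it is n <= (1/2)*y + 5.
Before n := r + r - 6: 2*r <= (1/2)*y + 11
Before y := y: 2*r <= (1/2)*y + 11
Before n := 3*n + 1: 2*r <= (1/2)*y + 11
The weakest precondition is 2*r <= (1/2)*y + 11.
Check whether (1/2)*y >= -9 and r = 1 implies it.
Every state satisfying the precondition satisfies the weakest precondition: the implication holds.
Answer: valid


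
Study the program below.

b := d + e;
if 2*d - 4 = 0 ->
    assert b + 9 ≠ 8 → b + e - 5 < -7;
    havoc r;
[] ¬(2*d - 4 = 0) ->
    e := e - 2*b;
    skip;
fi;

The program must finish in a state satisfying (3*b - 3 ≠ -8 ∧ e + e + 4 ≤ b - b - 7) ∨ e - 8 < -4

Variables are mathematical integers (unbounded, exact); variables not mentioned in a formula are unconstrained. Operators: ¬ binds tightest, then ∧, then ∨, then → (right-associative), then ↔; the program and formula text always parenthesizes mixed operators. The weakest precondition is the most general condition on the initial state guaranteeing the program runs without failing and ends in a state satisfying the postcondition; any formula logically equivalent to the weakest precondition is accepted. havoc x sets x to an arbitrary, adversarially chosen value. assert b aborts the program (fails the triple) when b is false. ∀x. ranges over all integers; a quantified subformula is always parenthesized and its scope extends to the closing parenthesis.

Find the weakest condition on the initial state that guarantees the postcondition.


Working backward. After the program, the postcondition (3*b - 3 ≠ -8 ∧ e + e + 4 ≤ b - b - 7) ∨ e - 8 < -4 must hold; in canonical form it is (3*b ≠ -5 ∧ 2*e ≤ -11) ∨ e < 4.
Then branch requires (b ≠ -1 → b + e < -2) ∧ ((3*b ≠ -5 ∧ 2*e ≤ -11) ∨ e < 4); else branch requires (3*b ≠ -5 ∧ 2*e ≤ 4*b - 11) ∨ e < 2*b + 4.
Before the if: (2*d = 4 → ((b ≠ -1 → b + e < -2) ∧ ((3*b ≠ -5 ∧ 2*e ≤ -11) ∨ e < 4))) ∧ ((¬(2*d = 4)) → ((3*b ≠ -5 ∧ 2*e ≤ 4*b - 11) ∨ e < 2*b + 4))
Before b := d + e: (2*d = 4 → ((d + e ≠ -1 → d + 2*e < -2) ∧ ((3*d + 3*e ≠ -5 ∧ 2*e ≤ -11) ∨ e < 4))) ∧ ((¬(2*d = 4)) → ((3*d + 3*e ≠ -5 ∧ 4*d + 2*e ≥ 11) ∨ 2*d + e > -4))
Answer: WP = (2*d = 4 → ((d + e ≠ -1 → d + 2*e < -2) ∧ ((3*d + 3*e ≠ -5 ∧ 2*e ≤ -11) ∨ e < 4))) ∧ ((¬(2*d = 4)) → ((3*d + 3*e ≠ -5 ∧ 4*d + 2*e ≥ 11) ∨ 2*d + e > -4))


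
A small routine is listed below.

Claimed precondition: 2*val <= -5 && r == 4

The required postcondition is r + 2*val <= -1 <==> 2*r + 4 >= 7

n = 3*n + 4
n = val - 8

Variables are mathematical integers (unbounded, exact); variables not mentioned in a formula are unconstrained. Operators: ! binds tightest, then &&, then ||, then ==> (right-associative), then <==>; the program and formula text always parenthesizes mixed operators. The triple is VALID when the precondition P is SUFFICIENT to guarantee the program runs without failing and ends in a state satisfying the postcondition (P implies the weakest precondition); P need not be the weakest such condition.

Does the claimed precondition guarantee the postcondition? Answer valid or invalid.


Working backward. After the program, the postcondition r + 2*val <= -1 <==> 2*r + 4 >= 7 must hold; in canonical form it is r + 2*val <= -1 <==> 2*r >= 3.
Before n := val - 8: r + 2*val <= -1 <==> 2*r >= 3
Before n := 3*n + 4: r + 2*val <= -1 <==> 2*r >= 3
The weakest precondition is r + 2*val <= -1 <==> 2*r >= 3.
Check whether 2*val <= -5 && r == 4 implies it.
Every state satisfying the precondition satisfies the weakest precondition: the implication holds.
Answer: valid


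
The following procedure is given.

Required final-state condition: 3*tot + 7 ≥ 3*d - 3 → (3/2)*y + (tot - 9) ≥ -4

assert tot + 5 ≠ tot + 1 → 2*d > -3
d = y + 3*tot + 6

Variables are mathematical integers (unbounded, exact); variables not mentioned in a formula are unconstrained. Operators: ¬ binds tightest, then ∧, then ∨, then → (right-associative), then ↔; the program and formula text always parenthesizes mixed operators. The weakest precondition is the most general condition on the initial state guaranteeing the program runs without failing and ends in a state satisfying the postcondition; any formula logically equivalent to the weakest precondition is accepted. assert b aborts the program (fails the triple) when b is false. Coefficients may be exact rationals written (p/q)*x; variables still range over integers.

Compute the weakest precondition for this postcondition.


Working backward. After the program, the postcondition 3*tot + 7 ≥ 3*d - 3 → (3/2)*y + (tot - 9) ≥ -4 must hold; in canonical form it is 3*tot ≥ 3*d - 10 → tot + (3/2)*y ≥ 5.
Before d := y + 3*tot + 6: 6*tot + 3*y ≤ -8 → tot + (3/2)*y ≥ 5
Before assert tot + 5 ≠ tot + 1 → 2*d > -3: 2*d > -3 ∧ (6*tot + 3*y ≤ -8 → tot + (3/2)*y ≥ 5)
Answer: WP = 2*d > -3 ∧ (6*tot + 3*y ≤ -8 → tot + (3/2)*y ≥ 5)


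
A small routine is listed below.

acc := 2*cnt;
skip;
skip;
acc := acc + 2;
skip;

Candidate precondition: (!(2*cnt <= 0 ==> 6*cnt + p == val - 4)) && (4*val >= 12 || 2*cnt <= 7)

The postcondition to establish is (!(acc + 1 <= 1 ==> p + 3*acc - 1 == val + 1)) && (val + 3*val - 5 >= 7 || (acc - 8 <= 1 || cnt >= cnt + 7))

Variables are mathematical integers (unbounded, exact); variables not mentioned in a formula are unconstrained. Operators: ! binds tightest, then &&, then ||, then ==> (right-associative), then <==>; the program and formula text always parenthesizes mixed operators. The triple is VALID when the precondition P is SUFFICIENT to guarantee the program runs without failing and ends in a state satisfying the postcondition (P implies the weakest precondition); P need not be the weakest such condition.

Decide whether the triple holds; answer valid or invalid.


Working backward. After the program, the postcondition (!(acc + 1 <= 1 ==> p + 3*acc - 1 == val + 1)) && (val + 3*val - 5 >= 7 || (acc - 8 <= 1 || cnt >= cnt + 7)) must hold; in canonical form it is (!(acc <= 0 ==> 3*acc + p == val + 2)) && (4*val >= 12 || acc <= 9).
Before skip: (!(acc <= 0 ==> 3*acc + p == val + 2)) && (4*val >= 12 || acc <= 9)
Before acc := acc + 2: (!(acc <= -2 ==> 3*acc + p == val - 4)) && (4*val >= 12 || acc <= 7)
Before skip: (!(acc <= -2 ==> 3*acc + p == val - 4)) && (4*val >= 12 || acc <= 7)
Before skip: (!(acc <= -2 ==> 3*acc + p == val - 4)) && (4*val >= 12 || acc <= 7)
Before acc := 2*cnt: (!(2*cnt <= -2 ==> 6*cnt + p == val - 4)) && (4*val >= 12 || 2*cnt <= 7)
The weakest precondition is (!(2*cnt <= -2 ==> 6*cnt + p == val - 4)) && (4*val >= 12 || 2*cnt <= 7).
Check whether (!(2*cnt <= 0 ==> 6*cnt + p == val - 4)) && (4*val >= 12 || 2*cnt <= 7) implies it.
Countermodel: at the initial state cnt = 0, p = 1, val = 4, the precondition holds but the weakest precondition fails.
Answer: invalid


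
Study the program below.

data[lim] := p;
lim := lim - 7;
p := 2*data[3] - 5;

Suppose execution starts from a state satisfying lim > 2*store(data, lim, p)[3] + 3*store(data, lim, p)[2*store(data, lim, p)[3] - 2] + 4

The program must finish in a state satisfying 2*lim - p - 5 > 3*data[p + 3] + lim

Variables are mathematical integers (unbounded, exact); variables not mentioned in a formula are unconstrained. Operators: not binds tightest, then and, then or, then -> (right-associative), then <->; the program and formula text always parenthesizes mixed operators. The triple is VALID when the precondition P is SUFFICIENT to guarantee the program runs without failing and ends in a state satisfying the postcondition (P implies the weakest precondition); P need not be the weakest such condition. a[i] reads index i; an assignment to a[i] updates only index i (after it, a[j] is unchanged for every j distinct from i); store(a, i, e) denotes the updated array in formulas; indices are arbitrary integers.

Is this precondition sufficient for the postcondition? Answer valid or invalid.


Working backward. After the program, the postcondition 2*lim - p - 5 > 3*data[p + 3] + lim must hold; in canonical form it is lim > 3*data[p + 3] + p + 5.
Before p := 2*data[3] - 5: lim > 2*data[3] + 3*data[2*data[3] - 2]
Before lim := lim - 7: lim > 2*data[3] + 3*data[2*data[3] - 2] + 7
Before data[lim] := p: lim > 2*store(data, lim, p)[3] + 3*store(data, lim, p)[2*store(data, lim, p)[3] - 2] + 7
The weakest precondition is lim > 2*store(data, lim, p)[3] + 3*store(data, lim, p)[2*store(data, lim, p)[3] - 2] + 7.
Check whether lim > 2*store(data, lim, p)[3] + 3*store(data, lim, p)[2*store(data, lim, p)[3] - 2] + 4 implies it.
Countermodel: at the initial state data = {[-2] = 15215, [3] = 0, [45650] = 0, elsewhere 0}, lim = 45650, p = 0, the precondition holds but the weakest precondition fails.
Answer: invalid


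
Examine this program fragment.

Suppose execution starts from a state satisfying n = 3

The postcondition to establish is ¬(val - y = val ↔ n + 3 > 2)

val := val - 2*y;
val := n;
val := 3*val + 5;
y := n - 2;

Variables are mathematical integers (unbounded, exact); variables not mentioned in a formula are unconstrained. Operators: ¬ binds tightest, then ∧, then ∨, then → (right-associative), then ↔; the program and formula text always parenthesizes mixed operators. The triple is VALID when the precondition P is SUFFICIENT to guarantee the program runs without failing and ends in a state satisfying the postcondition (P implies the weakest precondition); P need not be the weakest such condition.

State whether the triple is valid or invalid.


Working backward. After the program, the postcondition ¬(val - y = val ↔ n + 3 > 2) must hold; in canonical form it is ¬(y = 0 ↔ n > -1).
Before y := n - 2: ¬(n = 2 ↔ n > -1)
Before val := 3*val + 5: ¬(n = 2 ↔ n > -1)
Before val := n: ¬(n = 2 ↔ n > -1)
Before val := val - 2*y: ¬(n = 2 ↔ n > -1)
The weakest precondition is ¬(n = 2 ↔ n > -1).
Check whether n = 3 implies it.
Every state satisfying the precondition satisfies the weakest precondition: the implication holds.
Answer: valid


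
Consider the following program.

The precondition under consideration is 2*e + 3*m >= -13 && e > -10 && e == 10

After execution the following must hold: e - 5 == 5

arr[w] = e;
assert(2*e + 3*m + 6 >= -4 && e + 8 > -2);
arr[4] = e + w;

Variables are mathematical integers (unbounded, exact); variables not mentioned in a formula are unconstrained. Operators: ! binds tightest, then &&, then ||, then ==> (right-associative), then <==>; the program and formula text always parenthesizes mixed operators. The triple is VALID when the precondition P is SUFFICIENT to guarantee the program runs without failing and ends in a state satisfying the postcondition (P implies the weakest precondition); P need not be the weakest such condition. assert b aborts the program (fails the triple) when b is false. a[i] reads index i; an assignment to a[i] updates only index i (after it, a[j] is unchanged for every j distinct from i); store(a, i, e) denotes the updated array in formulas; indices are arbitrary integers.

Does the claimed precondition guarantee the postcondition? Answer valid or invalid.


Working backward. After the program, the postcondition e - 5 == 5 must hold; in canonical form it is e == 10.
Before arr[4] := e + w: e == 10
Before assert 2*e + 3*m + 6 >= -4 && e + 8 > -2: 2*e + 3*m >= -10 && e > -10 && e == 10
Before arr[w] := e: 2*e + 3*m >= -10 && e > -10 && e == 10
The weakest precondition is 2*e + 3*m >= -10 && e > -10 && e == 10.
Check whether 2*e + 3*m >= -13 && e > -10 && e == 10 implies it.
Countermodel: at the initial state e = 10, m = -11, the precondition holds but the weakest precondition fails.
Answer: invalid


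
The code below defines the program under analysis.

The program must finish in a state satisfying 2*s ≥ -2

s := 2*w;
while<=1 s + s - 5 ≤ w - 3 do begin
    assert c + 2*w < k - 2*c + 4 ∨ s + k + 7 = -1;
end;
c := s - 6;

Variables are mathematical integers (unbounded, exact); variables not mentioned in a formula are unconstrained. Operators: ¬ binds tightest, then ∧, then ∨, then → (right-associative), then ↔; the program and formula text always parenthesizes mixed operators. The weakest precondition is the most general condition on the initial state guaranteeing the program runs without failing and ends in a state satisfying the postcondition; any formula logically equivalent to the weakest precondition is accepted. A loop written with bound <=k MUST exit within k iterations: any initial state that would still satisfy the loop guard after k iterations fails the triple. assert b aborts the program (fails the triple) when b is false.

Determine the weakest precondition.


Working backward. After the program, 2*s ≥ -2 must hold.
Before c := s - 6: 2*s ≥ -2
Before the loop (bound <=1), unroll the exhaustion recursion (WP_0 = exit-now case; WP_j = one more guarded iteration, up to j = 1):
  WP_0: (¬(2*s ≤ w + 2)) ∧ 2*s ≥ -2
  WP_1: (2*s ≤ w + 2 → ((3*c + 2*w < k + 4 ∨ k + s = -8) ∧ (¬(2*s ≤ w + 2)) ∧ 2*s ≥ -2)) ∧ ((¬(2*s ≤ w + 2)) → 2*s ≥ -2)
So before the loop: (2*s ≤ w + 2 → ((3*c + 2*w < k + 4 ∨ k + s = -8) ∧ (¬(2*s ≤ w + 2)) ∧ 2*s ≥ -2)) ∧ ((¬(2*s ≤ w + 2)) → 2*s ≥ -2)
Before s := 2*w: (3*w ≤ 2 → ((3*c + 2*w < k + 4 ∨ k + 2*w = -8) ∧ (¬(3*w ≤ 2)) ∧ 4*w ≥ -2)) ∧ ((¬(3*w ≤ 2)) → 4*w ≥ -2)
Answer: WP = (3*w ≤ 2 → ((3*c + 2*w < k + 4 ∨ k + 2*w = -8) ∧ (¬(3*w ≤ 2)) ∧ 4*w ≥ -2)) ∧ ((¬(3*w ≤ 2)) → 4*w ≥ -2)


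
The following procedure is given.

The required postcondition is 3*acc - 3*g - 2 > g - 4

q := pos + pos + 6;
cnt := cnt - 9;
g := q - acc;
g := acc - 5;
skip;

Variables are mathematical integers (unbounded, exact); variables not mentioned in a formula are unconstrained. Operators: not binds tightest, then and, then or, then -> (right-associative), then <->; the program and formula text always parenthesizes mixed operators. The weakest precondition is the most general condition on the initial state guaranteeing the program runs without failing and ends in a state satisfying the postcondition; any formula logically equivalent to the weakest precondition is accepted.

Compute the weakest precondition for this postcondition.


Working backward. After the program, the postcondition 3*acc - 3*g - 2 > g - 4 must hold; in canonical form it is 3*acc > 4*g - 2.
Before skip: 3*acc > 4*g - 2
Before g := acc - 5: acc < 22
Before g := q - acc: acc < 22
Before cnt := cnt - 9: acc < 22
Before q := pos + pos + 6: acc < 22
Answer: WP = acc < 22


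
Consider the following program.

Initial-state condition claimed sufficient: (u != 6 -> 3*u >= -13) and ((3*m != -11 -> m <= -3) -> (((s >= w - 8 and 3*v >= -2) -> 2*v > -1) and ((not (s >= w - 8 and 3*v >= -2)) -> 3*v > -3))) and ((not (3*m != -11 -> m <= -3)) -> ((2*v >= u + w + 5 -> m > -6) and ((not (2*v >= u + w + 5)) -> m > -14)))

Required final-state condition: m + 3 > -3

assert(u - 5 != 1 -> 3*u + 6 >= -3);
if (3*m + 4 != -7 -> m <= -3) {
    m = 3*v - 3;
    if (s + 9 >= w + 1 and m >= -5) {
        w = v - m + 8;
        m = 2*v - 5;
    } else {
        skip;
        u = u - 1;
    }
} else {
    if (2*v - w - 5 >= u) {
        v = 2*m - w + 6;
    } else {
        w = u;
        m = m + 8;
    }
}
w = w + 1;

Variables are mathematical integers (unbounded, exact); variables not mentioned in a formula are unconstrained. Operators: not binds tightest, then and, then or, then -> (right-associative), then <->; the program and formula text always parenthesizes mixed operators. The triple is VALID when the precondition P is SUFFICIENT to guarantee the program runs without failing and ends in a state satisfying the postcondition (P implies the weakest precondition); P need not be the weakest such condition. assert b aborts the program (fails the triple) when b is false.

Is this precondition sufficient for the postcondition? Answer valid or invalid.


Working backward. After the program, the postcondition m + 3 > -3 must hold; in canonical form it is m > -6.
Before w := w + 1: m > -6
Then branch requires ((s >= w - 8 and 3*v >= -2) -> 2*v > -1) and ((not (s >= w - 8 and 3*v >= -2)) -> 3*v > -3); else branch requires (2*v >= u + w + 5 -> m > -6) and ((not (2*v >= u + w + 5)) -> m > -14).
Before the if: ((3*m != -11 -> m <= -3) -> (((s >= w - 8 and 3*v >= -2) -> 2*v > -1) and ((not (s >= w - 8 and 3*v >= -2)) -> 3*v > -3))) and ((not (3*m != -11 -> m <= -3)) -> ((2*v >= u + w + 5 -> m > -6) and ((not (2*v >= u + w + 5)) -> m > -14)))
Before assert u - 5 != 1 -> 3*u + 6 >= -3: (u != 6 -> 3*u >= -9) and ((3*m != -11 -> m <= -3) -> (((s >= w - 8 and 3*v >= -2) -> 2*v > -1) and ((not (s >= w - 8 and 3*v >= -2)) -> 3*v > -3))) and ((not (3*m != -11 -> m <= -3)) -> ((2*v >= u + w + 5 -> m > -6) and ((not (2*v >= u + w + 5)) -> m > -14)))
The weakest precondition is (u != 6 -> 3*u >= -9) and ((3*m != -11 -> m <= -3) -> (((s >= w - 8 and 3*v >= -2) -> 2*v > -1) and ((not (s >= w - 8 and 3*v >= -2)) -> 3*v > -3))) and ((not (3*m != -11 -> m <= -3)) -> ((2*v >= u + w + 5 -> m > -6) and ((not (2*v >= u + w + 5)) -> m > -14))).
Check whether (u != 6 -> 3*u >= -13) and ((3*m != -11 -> m <= -3) -> (((s >= w - 8 and 3*v >= -2) -> 2*v > -1) and ((not (s >= w - 8 and 3*v >= -2)) -> 3*v > -3))) and ((not (3*m != -11 -> m <= -3)) -> ((2*v >= u + w + 5 -> m > -6) and ((not (2*v >= u + w + 5)) -> m > -14))) implies it.
Countermodel: at the initial state m = -14, s = -8, u = -4, v = 0, w = 0, the precondition holds but the weakest precondition fails.
Answer: invalid


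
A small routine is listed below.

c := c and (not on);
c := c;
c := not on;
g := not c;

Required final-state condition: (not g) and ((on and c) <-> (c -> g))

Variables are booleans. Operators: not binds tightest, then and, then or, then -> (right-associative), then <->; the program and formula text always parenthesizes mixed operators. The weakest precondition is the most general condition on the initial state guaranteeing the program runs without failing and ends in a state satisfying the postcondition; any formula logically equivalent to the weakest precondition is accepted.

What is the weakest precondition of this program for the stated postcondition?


Working backward. After the program, (not g) and ((on and c) <-> (c -> g)) must hold.
Before g := not c: c and ((on and c) <-> (c -> (not c)))
Before c := not on: (not on) and (not ((not on) -> on))
Before c := c: (not on) and (not ((not on) -> on))
Before c := c and (not on): (not on) and (not ((not on) -> on))
Answer: WP = (not on) and (not ((not on) -> on))


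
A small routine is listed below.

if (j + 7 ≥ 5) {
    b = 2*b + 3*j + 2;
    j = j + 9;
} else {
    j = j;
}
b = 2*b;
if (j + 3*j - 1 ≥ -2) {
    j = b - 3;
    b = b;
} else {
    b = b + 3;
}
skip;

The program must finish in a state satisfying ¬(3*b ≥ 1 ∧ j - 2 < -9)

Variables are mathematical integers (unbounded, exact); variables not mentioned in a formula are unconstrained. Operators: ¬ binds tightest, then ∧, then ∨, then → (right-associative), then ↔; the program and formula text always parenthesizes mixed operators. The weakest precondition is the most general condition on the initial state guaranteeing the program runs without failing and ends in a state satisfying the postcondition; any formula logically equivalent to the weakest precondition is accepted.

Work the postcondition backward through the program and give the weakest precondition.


Working backward. After the program, the postcondition ¬(3*b ≥ 1 ∧ j - 2 < -9) must hold; in canonical form it is ¬(3*b ≥ 1 ∧ j < -7).
Before skip: ¬(3*b ≥ 1 ∧ j < -7)
Then branch requires ¬(3*b ≥ 1 ∧ b < -4); else branch requires ¬(3*b ≥ -8 ∧ j < -7).
Before the if: (4*j ≥ -1 → (¬(3*b ≥ 1 ∧ b < -4))) ∧ ((¬(4*j ≥ -1)) → (¬(3*b ≥ -8 ∧ j < -7)))
Before b := 2*b: (4*j ≥ -1 → (¬(6*b ≥ 1 ∧ 2*b < -4))) ∧ ((¬(4*j ≥ -1)) → (¬(6*b ≥ -8 ∧ j < -7)))
Then branch requires (4*j ≥ -37 → (¬(12*b + 18*j ≥ -11 ∧ 4*b + 6*j < -8))) ∧ ((¬(4*j ≥ -37)) → (¬(12*b + 18*j ≥ -20 ∧ j < -16))); else branch requires (4*j ≥ -1 → (¬(6*b ≥ 1 ∧ 2*b < -4))) ∧ ((¬(4*j ≥ -1)) → (¬(6*b ≥ -8 ∧ j < -7))).
Before the if: (j ≥ -2 → ((4*j ≥ -37 → (¬(12*b + 18*j ≥ -11 ∧ 4*b + 6*j < -8))) ∧ ((¬(4*j ≥ -37)) → (¬(12*b + 18*j ≥ -20 ∧ j < -16))))) ∧ ((¬(j ≥ -2)) → ((4*j ≥ -1 → (¬(6*b ≥ 1 ∧ 2*b < -4))) ∧ ((¬(4*j ≥ -1)) → (¬(6*b ≥ -8 ∧ j < -7)))))
Answer: WP = (j ≥ -2 → ((4*j ≥ -37 → (¬(12*b + 18*j ≥ -11 ∧ 4*b + 6*j < -8))) ∧ ((¬(4*j ≥ -37)) → (¬(12*b + 18*j ≥ -20 ∧ j < -16))))) ∧ ((¬(j ≥ -2)) → ((4*j ≥ -1 → (¬(6*b ≥ 1 ∧ 2*b < -4))) ∧ ((¬(4*j ≥ -1)) → (¬(6*b ≥ -8 ∧ j < -7)))))


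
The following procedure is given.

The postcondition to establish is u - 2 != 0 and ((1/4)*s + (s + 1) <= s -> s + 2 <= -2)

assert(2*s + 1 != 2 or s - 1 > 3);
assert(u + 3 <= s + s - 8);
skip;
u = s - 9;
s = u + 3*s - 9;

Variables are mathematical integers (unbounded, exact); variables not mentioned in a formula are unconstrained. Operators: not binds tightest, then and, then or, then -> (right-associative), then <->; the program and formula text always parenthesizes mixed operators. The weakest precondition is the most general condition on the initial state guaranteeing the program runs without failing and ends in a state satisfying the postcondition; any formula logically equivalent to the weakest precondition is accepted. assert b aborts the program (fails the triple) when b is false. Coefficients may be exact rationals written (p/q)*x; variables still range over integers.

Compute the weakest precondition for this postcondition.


Working backward. After the program, the postcondition u - 2 != 0 and ((1/4)*s + (s + 1) <= s -> s + 2 <= -2) must hold; in canonical form it is u != 2 and ((1/4)*s <= -1 -> s <= -4).
Before s := u + 3*s - 9: u != 2 and ((3/4)*s + (1/4)*u <= 5/4 -> 3*s + u <= 5)
Before u := s - 9: s != 11 and (s <= 7/2 -> 4*s <= 14)
Before skip: s != 11 and (s <= 7/2 -> 4*s <= 14)
Before assert u + 3 <= s + s - 8: u <= 2*s - 11 and s != 11 and (s <= 7/2 -> 4*s <= 14)
Before assert 2*s + 1 != 2 or s - 1 > 3: (2*s != 1 or s > 4) and u <= 2*s - 11 and s != 11 and (s <= 7/2 -> 4*s <= 14)
Answer: WP = (2*s != 1 or s > 4) and u <= 2*s - 11 and s != 11 and (s <= 7/2 -> 4*s <= 14)


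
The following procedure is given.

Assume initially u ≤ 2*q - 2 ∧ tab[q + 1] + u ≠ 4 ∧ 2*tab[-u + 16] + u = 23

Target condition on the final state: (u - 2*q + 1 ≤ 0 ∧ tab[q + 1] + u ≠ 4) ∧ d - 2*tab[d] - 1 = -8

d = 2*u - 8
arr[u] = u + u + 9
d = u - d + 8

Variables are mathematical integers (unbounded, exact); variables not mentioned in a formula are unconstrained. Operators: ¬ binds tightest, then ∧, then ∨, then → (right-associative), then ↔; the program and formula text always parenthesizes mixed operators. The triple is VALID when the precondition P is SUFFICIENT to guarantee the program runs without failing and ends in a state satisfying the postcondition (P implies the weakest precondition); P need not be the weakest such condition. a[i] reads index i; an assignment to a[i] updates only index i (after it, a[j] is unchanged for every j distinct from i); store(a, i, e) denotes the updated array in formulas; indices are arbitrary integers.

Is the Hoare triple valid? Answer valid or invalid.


Working backward. After the program, the postcondition (u - 2*q + 1 ≤ 0 ∧ tab[q + 1] + u ≠ 4) ∧ d - 2*tab[d] - 1 = -8 must hold; in canonical form it is u ≤ 2*q - 1 ∧ tab[q + 1] + u ≠ 4 ∧ d = 2*tab[d] - 7.
Before d := u - d + 8: u ≤ 2*q - 1 ∧ tab[q + 1] + u ≠ 4 ∧ u = 2*tab[-d + u + 8] + d - 15
Before arr[u] := u + u + 9: u ≤ 2*q - 1 ∧ tab[q + 1] + u ≠ 4 ∧ u = 2*tab[-d + u + 8] + d - 15
Before d := 2*u - 8: u ≤ 2*q - 1 ∧ tab[q + 1] + u ≠ 4 ∧ 2*tab[-u + 16] + u = 23
The weakest precondition is u ≤ 2*q - 1 ∧ tab[q + 1] + u ≠ 4 ∧ 2*tab[-u + 16] + u = 23.
Check whether u ≤ 2*q - 2 ∧ tab[q + 1] + u ≠ 4 ∧ 2*tab[-u + 16] + u = 23 implies it.
Every state satisfying the precondition satisfies the weakest precondition: the implication holds.
Answer: valid


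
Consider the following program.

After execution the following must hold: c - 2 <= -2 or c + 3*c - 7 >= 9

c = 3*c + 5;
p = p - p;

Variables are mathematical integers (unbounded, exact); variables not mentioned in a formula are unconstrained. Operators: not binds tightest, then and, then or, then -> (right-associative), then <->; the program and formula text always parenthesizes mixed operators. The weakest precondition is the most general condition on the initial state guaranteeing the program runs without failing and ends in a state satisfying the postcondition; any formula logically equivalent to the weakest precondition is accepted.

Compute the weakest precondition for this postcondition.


Working backward. After the program, the postcondition c - 2 <= -2 or c + 3*c - 7 >= 9 must hold; in canonical form it is c <= 0 or 4*c >= 16.
Before p := p - p: c <= 0 or 4*c >= 16
Before c := 3*c + 5: 3*c <= -5 or 12*c >= -4
Answer: WP = 3*c <= -5 or 12*c >= -4


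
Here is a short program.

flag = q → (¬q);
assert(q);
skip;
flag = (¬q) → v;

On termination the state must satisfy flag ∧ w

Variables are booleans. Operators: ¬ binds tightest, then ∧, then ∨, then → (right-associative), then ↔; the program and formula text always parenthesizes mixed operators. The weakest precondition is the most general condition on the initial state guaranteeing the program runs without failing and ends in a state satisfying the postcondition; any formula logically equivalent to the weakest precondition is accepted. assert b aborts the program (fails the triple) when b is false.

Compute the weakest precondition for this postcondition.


Working backward. After the program, flag ∧ w must hold.
Before flag := (¬q) → v: ((¬q) → v) ∧ w
Before skip: ((¬q) → v) ∧ w
Before assert q: q ∧ ((¬q) → v) ∧ w
Before flag := q → (¬q): q ∧ ((¬q) → v) ∧ w
Answer: WP = q ∧ ((¬q) → v) ∧ w


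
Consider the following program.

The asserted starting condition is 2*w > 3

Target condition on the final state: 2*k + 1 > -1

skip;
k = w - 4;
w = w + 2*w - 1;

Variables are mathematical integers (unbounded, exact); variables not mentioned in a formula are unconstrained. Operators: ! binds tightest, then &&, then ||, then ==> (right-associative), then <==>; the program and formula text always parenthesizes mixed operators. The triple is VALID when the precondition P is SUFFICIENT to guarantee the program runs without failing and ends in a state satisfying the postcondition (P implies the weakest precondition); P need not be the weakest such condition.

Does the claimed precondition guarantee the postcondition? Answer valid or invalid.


Working backward. After the program, the postcondition 2*k + 1 > -1 must hold; in canonical form it is 2*k > -2.
Before w := w + 2*w - 1: 2*k > -2
Before k := w - 4: 2*w > 6
Before skip: 2*w > 6
The weakest precondition is 2*w > 6.
Check whether 2*w > 3 implies it.
Countermodel: at the initial state w = 2, the precondition holds but the weakest precondition fails.
Answer: invalid


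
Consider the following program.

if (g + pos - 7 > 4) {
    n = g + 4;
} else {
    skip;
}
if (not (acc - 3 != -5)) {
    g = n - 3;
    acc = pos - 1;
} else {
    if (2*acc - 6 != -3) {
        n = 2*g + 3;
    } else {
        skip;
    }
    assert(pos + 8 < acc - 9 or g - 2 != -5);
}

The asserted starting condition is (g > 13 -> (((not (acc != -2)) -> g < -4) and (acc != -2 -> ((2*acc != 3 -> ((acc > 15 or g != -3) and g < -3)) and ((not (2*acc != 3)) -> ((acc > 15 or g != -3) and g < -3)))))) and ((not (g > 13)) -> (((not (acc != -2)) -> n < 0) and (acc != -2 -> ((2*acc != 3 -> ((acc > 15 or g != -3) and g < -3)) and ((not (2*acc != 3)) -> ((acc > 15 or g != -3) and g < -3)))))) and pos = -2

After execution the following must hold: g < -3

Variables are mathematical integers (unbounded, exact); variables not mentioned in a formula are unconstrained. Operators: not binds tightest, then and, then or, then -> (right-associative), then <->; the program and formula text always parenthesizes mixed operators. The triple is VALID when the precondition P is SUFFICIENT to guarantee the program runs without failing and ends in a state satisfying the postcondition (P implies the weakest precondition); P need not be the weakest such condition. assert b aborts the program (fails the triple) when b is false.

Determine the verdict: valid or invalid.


Working backward. After the program, g < -3 must hold.
Then branch requires n < 0; else branch requires (2*acc != 3 -> ((pos < acc - 17 or g != -3) and g < -3)) and ((not (2*acc != 3)) -> ((pos < acc - 17 or g != -3) and g < -3)).
Before the if: ((not (acc != -2)) -> n < 0) and (acc != -2 -> ((2*acc != 3 -> ((pos < acc - 17 or g != -3) and g < -3)) and ((not (2*acc != 3)) -> ((pos < acc - 17 or g != -3) and g < -3))))
Then branch requires ((not (acc != -2)) -> g < -4) and (acc != -2 -> ((2*acc != 3 -> ((pos < acc - 17 or g != -3) and g < -3)) and ((not (2*acc != 3)) -> ((pos < acc - 17 or g != -3) and g < -3)))); else branch requires ((not (acc != -2)) -> n < 0) and (acc != -2 -> ((2*acc != 3 -> ((pos < acc - 17 or g != -3) and g < -3)) and ((not (2*acc != 3)) -> ((pos < acc - 17 or g != -3) and g < -3)))).
Before the if: (g + pos > 11 -> (((not (acc != -2)) -> g < -4) and (acc != -2 -> ((2*acc != 3 -> ((pos < acc - 17 or g != -3) and g < -3)) and ((not (2*acc != 3)) -> ((pos < acc - 17 or g != -3) and g < -3)))))) and ((not (g + pos > 11)) -> (((not (acc != -2)) -> n < 0) and (acc != -2 -> ((2*acc != 3 -> ((pos < acc - 17 or g != -3) and g < -3)) and ((not (2*acc != 3)) -> ((pos < acc - 17 or g != -3) and g < -3))))))
The weakest precondition is (g + pos > 11 -> (((not (acc != -2)) -> g < -4) and (acc != -2 -> ((2*acc != 3 -> ((pos < acc - 17 or g != -3) and g < -3)) and ((not (2*acc != 3)) -> ((pos < acc - 17 or g != -3) and g < -3)))))) and ((not (g + pos > 11)) -> (((not (acc != -2)) -> n < 0) and (acc != -2 -> ((2*acc != 3 -> ((pos < acc - 17 or g != -3) and g < -3)) and ((not (2*acc != 3)) -> ((pos < acc - 17 or g != -3) and g < -3)))))).
Check whether (g > 13 -> (((not (acc != -2)) -> g < -4) and (acc != -2 -> ((2*acc != 3 -> ((acc > 15 or g != -3) and g < -3)) and ((not (2*acc != 3)) -> ((acc > 15 or g != -3) and g < -3)))))) and ((not (g > 13)) -> (((not (acc != -2)) -> n < 0) and (acc != -2 -> ((2*acc != 3 -> ((acc > 15 or g != -3) and g < -3)) and ((not (2*acc != 3)) -> ((acc > 15 or g != -3) and g < -3)))))) and pos = -2 implies it.
Every state satisfying the precondition satisfies the weakest precondition: the implication holds.
Answer: valid


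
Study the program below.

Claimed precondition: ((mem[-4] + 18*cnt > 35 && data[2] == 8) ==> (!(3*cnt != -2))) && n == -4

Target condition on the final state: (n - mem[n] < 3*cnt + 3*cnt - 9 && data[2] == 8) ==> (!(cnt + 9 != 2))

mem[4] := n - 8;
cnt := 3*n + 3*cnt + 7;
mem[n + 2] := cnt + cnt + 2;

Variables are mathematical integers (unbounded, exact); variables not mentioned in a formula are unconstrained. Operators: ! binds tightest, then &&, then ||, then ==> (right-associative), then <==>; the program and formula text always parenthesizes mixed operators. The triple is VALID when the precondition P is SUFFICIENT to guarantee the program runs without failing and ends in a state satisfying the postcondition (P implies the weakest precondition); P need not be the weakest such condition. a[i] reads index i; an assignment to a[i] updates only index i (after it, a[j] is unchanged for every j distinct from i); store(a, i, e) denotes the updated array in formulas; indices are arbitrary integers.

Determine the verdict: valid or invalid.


Working backward. After the program, the postcondition (n - mem[n] < 3*cnt + 3*cnt - 9 && data[2] == 8) ==> (!(cnt + 9 != 2)) must hold; in canonical form it is (n < mem[n] + 6*cnt - 9 && data[2] == 8) ==> (!(cnt != -7)).
Before mem[n + 2] := cnt + cnt + 2: (n < store(mem, n + 2, 2*cnt + 2)[n] + 6*cnt - 9 && data[2] == 8) ==> (!(cnt != -7))
Before cnt := 3*n + 3*cnt + 7: (store(mem, n + 2, 6*cnt + 6*n + 16)[n] + 18*cnt + 17*n > -33 && data[2] == 8) ==> (!(3*cnt + 3*n != -14))
Before mem[4] := n - 8: (store(store(mem, 4, n - 8), n + 2, 6*cnt + 6*n + 16)[n] + 18*cnt + 17*n > -33 && data[2] == 8) ==> (!(3*cnt + 3*n != -14))
The weakest precondition is (store(store(mem, 4, n - 8), n + 2, 6*cnt + 6*n + 16)[n] + 18*cnt + 17*n > -33 && data[2] == 8) ==> (!(3*cnt + 3*n != -14)).
Check whether ((mem[-4] + 18*cnt > 35 && data[2] == 8) ==> (!(3*cnt != -2))) && n == -4 implies it.
Every state satisfying the precondition satisfies the weakest precondition: the implication holds.
Answer: valid
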